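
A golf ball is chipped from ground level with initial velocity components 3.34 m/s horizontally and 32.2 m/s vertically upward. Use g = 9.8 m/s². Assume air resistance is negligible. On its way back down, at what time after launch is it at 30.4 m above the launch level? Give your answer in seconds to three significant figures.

Require v_y0 t − ½ g t² = 30.4, i.e. 4.900 t² − 32.20 t + 30.4 = 0.
Quadratic formula: t = (32.20 ± √441.00) / 9.80 = (32.20 ± 21.00) / 9.80 → t = 1.143 s or 5.429 s.
The descending-branch root is 5.429 s.

5.43 s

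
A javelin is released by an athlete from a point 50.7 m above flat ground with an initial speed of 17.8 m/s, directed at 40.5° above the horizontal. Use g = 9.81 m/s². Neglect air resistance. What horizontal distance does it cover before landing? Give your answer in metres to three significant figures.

Horizontal component vₓ = 17.80 cos 40.5° = 13.54 m/s; vertical v_y0 = 17.80 sin 40.5° = 11.56 m/s.
The projectile lands when y = 50.7 + (11.56) t − ½·9.81·t² = 0. Positive root: t = (11.56 + √(11.56² + 2·9.81·50.7)) / 9.81 = (11.56 + 33.59) / 9.81 = 4.603 s.
Horizontal distance: R = vₓ t = 13.54 × 4.603 = 62.30 m.

62.3 m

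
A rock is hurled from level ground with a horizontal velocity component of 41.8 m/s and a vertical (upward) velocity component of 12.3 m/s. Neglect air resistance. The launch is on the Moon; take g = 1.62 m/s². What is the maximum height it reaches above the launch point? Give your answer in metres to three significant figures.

Maximum height: H = v_y0² / (2g) = 12.30² / (2 × 1.62) = 46.69 m.

46.7 m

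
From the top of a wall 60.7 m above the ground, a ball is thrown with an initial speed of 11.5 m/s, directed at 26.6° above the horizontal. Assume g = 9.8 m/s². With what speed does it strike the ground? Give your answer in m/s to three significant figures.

vₓ = 11.50 cos 26.6° = 10.28 m/s; v_y0 = 11.50 sin 26.6° = 5.149 m/s.
Vertical motion (up positive, ground at y = 0): 4.900 t² − (5.149) t − 60.7 = 0, so t = (5.149 + √(5.149² + 2·9.80·60.7)) / 9.80 = (5.149 + 34.87) / 9.80 = 4.084 s.
Vertical velocity at impact: v_y = v_y0 − g t = 5.149 − 9.80 × 4.084 = −34.87 m/s.
Speed: |v| = √(vₓ² + v_y²) = √(10.28² + 34.87²) = 36.36 m/s.

36.4 m/s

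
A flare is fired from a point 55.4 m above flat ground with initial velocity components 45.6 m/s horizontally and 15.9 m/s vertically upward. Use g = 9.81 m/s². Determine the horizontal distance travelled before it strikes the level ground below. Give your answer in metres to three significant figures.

With up positive and y = 0 at the ground: y(t) = 55.4 + (15.90) t − 4.905 t². Setting y = 0 and taking the positive root: t = [15.90 + √(15.90² + 2·9.81·55.4)] / 9.81 = (15.90 + 36.60) / 9.81 = 5.352 s.
Horizontal distance: R = vₓ t = 45.60 × 5.352 = 244.0 m.

244 m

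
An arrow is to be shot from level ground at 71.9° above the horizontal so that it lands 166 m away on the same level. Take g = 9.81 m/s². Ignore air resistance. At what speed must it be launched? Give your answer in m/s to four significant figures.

52.51 m/s

On level ground R = v₀² sin 2θ / g ⇒ v₀ = √(gR / sin 2θ).
v₀ = √(9.81 × 166 / sin 143.8°) = √(1628 / 0.5906) = √2757.3 = 52.51 m/s.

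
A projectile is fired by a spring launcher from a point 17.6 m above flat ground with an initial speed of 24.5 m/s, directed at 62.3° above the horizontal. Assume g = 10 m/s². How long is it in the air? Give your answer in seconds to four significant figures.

5.037 s

Components: vₓ = 24.50 cos 62.3° = 11.39 m/s, v_y0 = 24.50 sin 62.3° = 21.69 m/s.
The projectile lands when y = 17.6 + (21.69) t − ½·10.0·t² = 0. Positive root: t = (21.69 + √(21.69² + 2·10.0·17.6)) / 10.0 = (21.69 + 28.68) / 10.0 = 5.037 s.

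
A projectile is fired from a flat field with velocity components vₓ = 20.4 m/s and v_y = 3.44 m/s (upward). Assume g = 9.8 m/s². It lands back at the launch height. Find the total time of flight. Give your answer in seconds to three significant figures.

0.702 s

Time of flight on level ground: T = 2 v_y0 / g = 2 × 3.440 / 9.80 = 0.7020 s.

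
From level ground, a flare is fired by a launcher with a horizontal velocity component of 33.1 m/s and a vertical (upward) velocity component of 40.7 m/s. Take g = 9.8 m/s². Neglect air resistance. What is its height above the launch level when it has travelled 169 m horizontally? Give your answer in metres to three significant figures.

x = vₓ t ⇒ t = 169/33.10 = 5.106 s.
Height: y = v_y0 t − ½ g t² = 40.70 × 5.106 − 4.900 × 5.106² = 207.8 − 127.7 = 80.07 m.

80.1 m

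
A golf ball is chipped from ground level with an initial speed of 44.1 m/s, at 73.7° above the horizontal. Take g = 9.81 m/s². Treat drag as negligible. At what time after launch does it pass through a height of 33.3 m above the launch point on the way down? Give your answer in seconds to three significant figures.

Resolve: vₓ = 44.10 cos 73.7° = 12.38 m/s and v_y0 = 44.10 sin 73.7° = 42.33 m/s.
Require v_y0 t − ½ g t² = 33.3, i.e. 4.905 t² − 42.33 t + 33.3 = 0.
Quadratic formula: t = (42.33 ± √1138.3) / 9.81 = (42.33 ± 33.74) / 9.81 → t = 0.8756 s or 7.754 s.
The descending-branch root is 7.754 s.

7.75 s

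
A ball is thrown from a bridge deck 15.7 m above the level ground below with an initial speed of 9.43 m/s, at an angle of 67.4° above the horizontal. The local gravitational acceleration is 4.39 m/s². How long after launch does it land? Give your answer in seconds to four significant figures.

5.313 s

Horizontal component vₓ = 9.430 cos 67.4° = 3.624 m/s; vertical v_y0 = 9.430 sin 67.4° = 8.706 m/s.
The projectile lands when y = 15.7 + (8.706) t − ½·4.39·t² = 0. Positive root: t = (8.706 + √(8.706² + 2·4.39·15.7)) / 4.39 = (8.706 + 14.62) / 4.39 = 5.313 s.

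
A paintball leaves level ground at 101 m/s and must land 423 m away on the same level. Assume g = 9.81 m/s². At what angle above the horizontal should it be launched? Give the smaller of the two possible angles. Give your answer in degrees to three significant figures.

12.0°

From R = (v₀²/g) sin 2θ: sin 2θ = 9.81 × 423 / 10201 = 0.4068.
2θ = 24.00° or 180° − 24.00° = 156.0°, so θ = 12.00° or 78.00°.
The smaller angle is 12.00°.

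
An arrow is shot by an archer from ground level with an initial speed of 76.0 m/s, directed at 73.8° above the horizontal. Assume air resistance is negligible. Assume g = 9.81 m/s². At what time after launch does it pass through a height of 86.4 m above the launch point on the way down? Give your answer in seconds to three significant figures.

Components: vₓ = 76.00 cos 73.8° = 21.20 m/s, v_y0 = 76.00 sin 73.8° = 72.98 m/s.
Height y(t) = 72.98 t − 4.905 t² = 86.4 gives 4.905 t² − 72.98 t + 86.4 = 0.
t = [72.98 ± √(72.98² − 2·9.81·86.4)] / 9.81 = (72.98 ± 60.26) / 9.81, so t = 1.297 s or t = 13.58 s.
The descending-branch root is 13.58 s.

13.6 s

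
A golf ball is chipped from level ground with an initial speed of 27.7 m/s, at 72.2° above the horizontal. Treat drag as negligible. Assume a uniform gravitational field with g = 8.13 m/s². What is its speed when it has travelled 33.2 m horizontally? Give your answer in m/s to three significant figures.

Horizontal component vₓ = 27.70 cos 72.2° = 8.468 m/s; vertical v_y0 = 27.70 sin 72.2° = 26.37 m/s.
At x = 33.2 m, t = x/vₓ = 33.2/8.468 = 3.921 s.
Vertical velocity there: v_y = v_y0 − g t = 26.37 − 8.13 × 3.921 = −5.502 m/s.
Speed: √(vₓ² + v_y²) = √(8.468² + 5.502²) = 10.10 m/s.

10.1 m/s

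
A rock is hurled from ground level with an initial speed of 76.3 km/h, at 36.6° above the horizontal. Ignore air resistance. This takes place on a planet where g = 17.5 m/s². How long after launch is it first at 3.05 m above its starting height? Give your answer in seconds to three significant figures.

0.306 s

Convert: 76.3 km/h = 76.3/3.6 = 21.19 m/s.
vₓ = 21.19 cos 36.6° = 17.02 m/s; v_y0 = 21.19 sin 36.6° = 12.64 m/s.
Require v_y0 t − ½ g t² = 3.05, i.e. 8.750 t² − 12.64 t + 3.05 = 0.
t = [12.64 ± √(12.64² − 2·17.5·3.05)] / 17.5 = (12.64 ± 7.276) / 17.5, so t = 0.3063 s or t = 1.138 s.
The first (ascending) time is 0.3063 s.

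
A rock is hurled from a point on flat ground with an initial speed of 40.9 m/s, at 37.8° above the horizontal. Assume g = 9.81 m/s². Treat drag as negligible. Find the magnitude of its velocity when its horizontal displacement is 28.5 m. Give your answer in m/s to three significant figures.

36.2 m/s

Components: vₓ = 40.90 cos 37.8° = 32.32 m/s, v_y0 = 40.90 sin 37.8° = 25.07 m/s.
x = vₓ t ⇒ t = 28.5/32.32 = 0.8819 s.
Vertical velocity there: v_y = v_y0 − g t = 25.07 − 9.81 × 0.8819 = 16.42 m/s.
Speed: √(vₓ² + v_y²) = √(32.32² + 16.42²) = 36.25 m/s.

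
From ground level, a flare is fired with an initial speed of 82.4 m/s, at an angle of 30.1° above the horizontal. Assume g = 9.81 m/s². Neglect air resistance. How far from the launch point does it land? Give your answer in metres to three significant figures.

601 m

Resolve: vₓ = 82.40 cos 30.1° = 71.29 m/s and v_y0 = 82.40 sin 30.1° = 41.32 m/s.
Time aloft: T = 2 v_y0 / g = 2 × 41.32 / 9.81 = 8.425 s.
Range: R = vₓ T = 71.29 × 8.425 = 600.6 m.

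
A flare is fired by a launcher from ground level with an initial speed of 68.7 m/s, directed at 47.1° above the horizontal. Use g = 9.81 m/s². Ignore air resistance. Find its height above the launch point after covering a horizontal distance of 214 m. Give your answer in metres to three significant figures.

128 m

Components: vₓ = 68.70 cos 47.1° = 46.77 m/s, v_y0 = 68.70 sin 47.1° = 50.33 m/s.
Time to reach x = 214 m: t = x/vₓ = 214/46.77 = 4.576 s.
Height: y = v_y0 t − ½ g t² = 50.33 × 4.576 − 4.905 × 4.576² = 230.3 − 102.7 = 127.6 m.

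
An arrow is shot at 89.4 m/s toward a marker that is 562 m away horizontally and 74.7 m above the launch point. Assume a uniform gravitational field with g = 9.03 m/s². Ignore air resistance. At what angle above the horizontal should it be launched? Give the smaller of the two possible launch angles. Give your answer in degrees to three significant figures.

28.6°

Trajectory: y = x tanθ − g x² (1 + tan²θ)/(2v₀²). With x = 562, y = 74.7, v₀ = 89.4, g = 9.03:
178.4 tan²θ − 562 tanθ + (253.1) = 0.
tanθ = [562 ± √(562² − 4 × 178.4 × (253.1))] / (2 × 178.4) = (562 ± 367.7) / 356.8, giving tanθ = 0.5445 or 2.605.
θ = 28.57° or 69.00°; the smaller is 28.57°.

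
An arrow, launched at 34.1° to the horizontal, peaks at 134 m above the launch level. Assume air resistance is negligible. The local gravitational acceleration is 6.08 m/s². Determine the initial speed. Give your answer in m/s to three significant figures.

At the peak v_y = 0, so v_y0 = √(2gH) = √(2 × 6.08 × 134) = 40.37 m/s.
v_y0 = v₀ sin θ ⇒ v₀ = 40.37 / sin 34.1° = 72.00 m/s.

72.0 m/s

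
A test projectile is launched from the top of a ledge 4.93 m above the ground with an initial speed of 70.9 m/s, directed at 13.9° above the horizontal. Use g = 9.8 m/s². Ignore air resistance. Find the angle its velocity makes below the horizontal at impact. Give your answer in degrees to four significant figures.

vₓ = 70.90 cos 13.9° = 68.82 m/s; v_y0 = 70.90 sin 13.9° = 17.03 m/s.
Vertical motion (up positive, ground at y = 0): 4.900 t² − (17.03) t − 4.93 = 0, so t = (17.03 + √(17.03² + 2·9.80·4.93)) / 9.80 = (17.03 + 19.67) / 9.80 = 3.745 s.
At impact: v_y = v_y0 − g t = −19.67 m/s; vₓ = 68.82 m/s.
Angle below horizontal: arctan(|v_y|/vₓ) = arctan(19.67/68.82) = 15.95°.

15.95°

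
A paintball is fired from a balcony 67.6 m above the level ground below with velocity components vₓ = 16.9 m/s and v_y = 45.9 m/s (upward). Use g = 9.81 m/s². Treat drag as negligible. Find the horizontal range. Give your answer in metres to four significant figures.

The projectile lands when y = 67.6 + (45.90) t − ½·9.81·t² = 0. Positive root: t = (45.90 + √(45.90² + 2·9.81·67.6)) / 9.81 = (45.90 + 58.59) / 9.81 = 10.65 s.
Horizontal distance: R = vₓ t = 16.90 × 10.65 = 180.0 m.

180.0 m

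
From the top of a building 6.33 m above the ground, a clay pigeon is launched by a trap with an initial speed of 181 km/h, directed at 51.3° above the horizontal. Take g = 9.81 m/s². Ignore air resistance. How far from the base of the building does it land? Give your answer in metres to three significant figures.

Convert: 181 km/h = 181/3.6 = 50.28 m/s.
Components: vₓ = 50.28 cos 51.3° = 31.44 m/s, v_y0 = 50.28 sin 51.3° = 39.24 m/s.
Vertical motion (up positive, ground at y = 0): 4.905 t² − (39.24) t − 6.33 = 0, so t = (39.24 + √(39.24² + 2·9.81·6.33)) / 9.81 = (39.24 + 40.79) / 9.81 = 8.158 s.
Horizontal distance: R = vₓ t = 31.44 × 8.158 = 256.4 m.

256 m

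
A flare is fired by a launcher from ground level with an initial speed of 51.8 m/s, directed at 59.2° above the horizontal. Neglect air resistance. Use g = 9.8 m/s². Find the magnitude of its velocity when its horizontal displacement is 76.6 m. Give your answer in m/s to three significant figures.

Components: vₓ = 51.80 cos 59.2° = 26.52 m/s, v_y0 = 51.80 sin 59.2° = 44.49 m/s.
At x = 76.6 m, t = x/vₓ = 76.6/26.52 = 2.888 s.
Vertical velocity there: v_y = v_y0 − g t = 44.49 − 9.80 × 2.888 = 16.19 m/s.
Speed: √(vₓ² + v_y²) = √(26.52² + 16.19²) = 31.08 m/s.

31.1 m/s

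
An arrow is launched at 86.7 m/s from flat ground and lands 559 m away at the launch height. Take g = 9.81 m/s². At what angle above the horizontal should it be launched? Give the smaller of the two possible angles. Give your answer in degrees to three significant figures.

From R = (v₀²/g) sin 2θ: sin 2θ = 9.81 × 559 / 7516.9 = 0.7295.
2θ = 46.85° or 180° − 46.85° = 133.2°, so θ = 23.42° or 66.58°.
The smaller angle is 23.42°.

23.4°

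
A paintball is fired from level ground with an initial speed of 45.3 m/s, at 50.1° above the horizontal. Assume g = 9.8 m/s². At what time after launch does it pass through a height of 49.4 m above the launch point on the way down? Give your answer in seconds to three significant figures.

Resolve: vₓ = 45.30 cos 50.1° = 29.06 m/s and v_y0 = 45.30 sin 50.1° = 34.75 m/s.
Height y(t) = 34.75 t − 4.900 t² = 49.4 gives 4.900 t² − 34.75 t + 49.4 = 0.
t = [34.75 ± √(34.75² − 2·9.80·49.4)] / 9.80 = (34.75 ± 15.48) / 9.80, so t = 1.967 s or t = 5.125 s.
The descending-branch root is 5.125 s.

5.13 s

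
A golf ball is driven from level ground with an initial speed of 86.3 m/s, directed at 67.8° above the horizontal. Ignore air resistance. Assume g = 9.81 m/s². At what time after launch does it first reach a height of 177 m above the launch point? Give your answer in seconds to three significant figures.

2.64 s

vₓ = 86.30 cos 67.8° = 32.61 m/s; v_y0 = 86.30 sin 67.8° = 79.90 m/s.
Set y = v_y0 t − ½ g t² = 177: 4.905 t² − 79.90 t + 177 = 0.
t = [79.90 ± √(79.90² − 2·9.81·177)] / 9.81 = (79.90 ± 53.96) / 9.81, so t = 2.645 s or t = 13.65 s.
The first (ascending) time is 2.645 s.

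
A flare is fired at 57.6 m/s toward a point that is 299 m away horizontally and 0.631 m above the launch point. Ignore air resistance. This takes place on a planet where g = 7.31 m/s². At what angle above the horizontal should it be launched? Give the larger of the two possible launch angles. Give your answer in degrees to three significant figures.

69.4°

Trajectory: y = x tanθ − g x² (1 + tan²θ)/(2v₀²). With x = 299, y = 0.631, v₀ = 57.6, g = 7.31:
98.49 tan²θ − 299 tanθ + (99.12) = 0.
tanθ = [299 ± √(299² − 4 × 98.49 × (99.12))] / (2 × 98.49) = (299 ± 224.4) / 197.0, giving tanθ = 0.3788 or 2.657.
θ = 20.74° or 69.38°; the larger is 69.38°.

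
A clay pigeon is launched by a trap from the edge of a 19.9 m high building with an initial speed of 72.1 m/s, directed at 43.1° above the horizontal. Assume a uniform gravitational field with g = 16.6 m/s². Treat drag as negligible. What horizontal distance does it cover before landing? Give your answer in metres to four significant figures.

332.5 m

Horizontal component vₓ = 72.10 cos 43.1° = 52.64 m/s; vertical v_y0 = 72.10 sin 43.1° = 49.26 m/s.
Vertical motion (up positive, ground at y = 0): 8.300 t² − (49.26) t − 19.9 = 0, so t = (49.26 + √(49.26² + 2·16.6·19.9)) / 16.6 = (49.26 + 55.57) / 16.6 = 6.315 s.
Horizontal distance: R = vₓ t = 52.64 × 6.315 = 332.5 m.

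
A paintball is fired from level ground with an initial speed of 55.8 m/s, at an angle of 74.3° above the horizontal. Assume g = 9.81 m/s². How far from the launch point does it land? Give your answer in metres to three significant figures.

Components: vₓ = 55.80 cos 74.3° = 15.10 m/s, v_y0 = 55.80 sin 74.3° = 53.72 m/s.
Time aloft: T = 2 v_y0 / g = 2 × 53.72 / 9.81 = 10.95 s.
Range: R = vₓ T = 15.10 × 10.95 = 165.4 m.

165 m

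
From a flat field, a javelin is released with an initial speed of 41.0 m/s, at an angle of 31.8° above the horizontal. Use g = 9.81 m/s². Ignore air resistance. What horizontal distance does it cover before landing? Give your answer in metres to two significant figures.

150 m

vₓ = 41.00 cos 31.8° = 34.85 m/s; v_y0 = 41.00 sin 31.8° = 21.61 m/s.
Flight time T = 2 v_y0 / g = 4.405 s.
Range: R = vₓ T = 34.85 × 4.405 = 153.5 m.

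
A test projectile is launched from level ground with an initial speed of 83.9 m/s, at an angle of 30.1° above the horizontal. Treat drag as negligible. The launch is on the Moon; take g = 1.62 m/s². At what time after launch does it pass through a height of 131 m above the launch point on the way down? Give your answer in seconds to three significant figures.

Horizontal component vₓ = 83.90 cos 30.1° = 72.59 m/s; vertical v_y0 = 83.90 sin 30.1° = 42.08 m/s.
Set y = v_y0 t − ½ g t² = 131: 0.8100 t² − 42.08 t + 131 = 0.
t = [42.08 ± √(42.08² − 2·1.62·131)] / 1.62 = (42.08 ± 36.69) / 1.62, so t = 3.326 s or t = 48.62 s.
The descending-branch root is 48.62 s.

48.6 s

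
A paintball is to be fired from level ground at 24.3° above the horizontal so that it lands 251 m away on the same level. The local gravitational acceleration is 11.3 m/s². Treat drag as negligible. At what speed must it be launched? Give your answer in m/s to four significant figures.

From R = (v₀² / g) sin 2θ: v₀ = √(gR / sin 2θ).
v₀ = √(11.3 × 251 / sin 48.60°) = √(2836 / 0.7501) = √3781.2 = 61.49 m/s.

61.49 m/s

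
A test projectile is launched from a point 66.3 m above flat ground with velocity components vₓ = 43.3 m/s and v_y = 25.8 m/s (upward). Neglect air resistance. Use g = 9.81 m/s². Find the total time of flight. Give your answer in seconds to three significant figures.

The projectile lands when y = 66.3 + (25.80) t − ½·9.81·t² = 0. Positive root: t = (25.80 + √(25.80² + 2·9.81·66.3)) / 9.81 = (25.80 + 44.34) / 9.81 = 7.150 s.

7.15 s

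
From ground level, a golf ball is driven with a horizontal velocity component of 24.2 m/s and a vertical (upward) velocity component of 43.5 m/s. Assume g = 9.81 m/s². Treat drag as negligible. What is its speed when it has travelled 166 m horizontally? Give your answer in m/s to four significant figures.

x = vₓ t ⇒ t = 166/24.20 = 6.860 s.
Vertical velocity there: v_y = v_y0 − g t = 43.50 − 9.81 × 6.860 = −23.79 m/s.
Speed: √(vₓ² + v_y²) = √(24.20² + 23.79²) = 33.94 m/s.

33.94 m/s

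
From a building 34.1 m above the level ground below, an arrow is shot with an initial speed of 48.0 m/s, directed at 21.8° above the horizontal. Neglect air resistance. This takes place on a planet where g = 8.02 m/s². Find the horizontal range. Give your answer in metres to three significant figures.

Horizontal component vₓ = 48.00 cos 21.8° = 44.57 m/s; vertical v_y0 = 48.00 sin 21.8° = 17.83 m/s.
The projectile lands when y = 34.1 + (17.83) t − ½·8.02·t² = 0. Positive root: t = (17.83 + √(17.83² + 2·8.02·34.1)) / 8.02 = (17.83 + 29.41) / 8.02 = 5.889 s.
Horizontal distance: R = vₓ t = 44.57 × 5.889 = 262.5 m.

262 m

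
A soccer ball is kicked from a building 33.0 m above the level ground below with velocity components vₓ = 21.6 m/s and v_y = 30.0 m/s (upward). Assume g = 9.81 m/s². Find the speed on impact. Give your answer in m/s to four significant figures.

With up positive and y = 0 at the ground: y(t) = 33.0 + (30.00) t − 4.905 t². Setting y = 0 and taking the positive root: t = [30.00 + √(30.00² + 2·9.81·33.0)] / 9.81 = (30.00 + 39.34) / 9.81 = 7.068 s.
Vertical velocity at impact: v_y = v_y0 − g t = 30.00 − 9.81 × 7.068 = −39.34 m/s.
Speed: |v| = √(vₓ² + v_y²) = √(21.60² + 39.34²) = 44.88 m/s.

44.88 m/s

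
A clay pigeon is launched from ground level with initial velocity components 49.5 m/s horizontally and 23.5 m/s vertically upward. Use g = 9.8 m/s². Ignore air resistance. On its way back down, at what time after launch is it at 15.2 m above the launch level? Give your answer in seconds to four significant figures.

4.025 s

Height y(t) = 23.50 t − 4.900 t² = 15.2 gives 4.900 t² − 23.50 t + 15.2 = 0.
t = [23.50 ± √(23.50² − 2·9.80·15.2)] / 9.80 = (23.50 ± 15.95) / 9.80, so t = 0.7706 s or t = 4.025 s.
The descending-branch root is 4.025 s.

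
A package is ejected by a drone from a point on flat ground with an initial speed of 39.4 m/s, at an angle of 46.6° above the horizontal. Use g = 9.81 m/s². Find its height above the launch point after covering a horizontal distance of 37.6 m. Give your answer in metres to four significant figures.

Components: vₓ = 39.40 cos 46.6° = 27.07 m/s, v_y0 = 39.40 sin 46.6° = 28.63 m/s.
x = vₓ t ⇒ t = 37.6/27.07 = 1.389 s.
Height: y = v_y0 t − ½ g t² = 28.63 × 1.389 − 4.905 × 1.389² = 39.76 − 9.462 = 30.30 m.

30.30 m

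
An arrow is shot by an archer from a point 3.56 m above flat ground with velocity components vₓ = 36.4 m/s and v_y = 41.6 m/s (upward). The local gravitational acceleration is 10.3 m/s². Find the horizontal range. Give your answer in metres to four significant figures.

297.1 m

With up positive and y = 0 at the ground: y(t) = 3.56 + (41.60) t − 5.150 t². Setting y = 0 and taking the positive root: t = [41.60 + √(41.60² + 2·10.3·3.56)] / 10.3 = (41.60 + 42.47) / 10.3 = 8.162 s.
Horizontal distance: R = vₓ t = 36.40 × 8.162 = 297.1 m.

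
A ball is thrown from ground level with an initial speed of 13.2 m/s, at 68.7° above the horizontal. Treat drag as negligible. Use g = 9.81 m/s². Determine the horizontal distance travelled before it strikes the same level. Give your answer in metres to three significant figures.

Horizontal component vₓ = 13.20 cos 68.7° = 4.795 m/s; vertical v_y0 = 13.20 sin 68.7° = 12.30 m/s.
Flight time T = 2 v_y0 / g = 2.507 s.
Horizontal distance R = vₓ T = 4.795 × 2.507 = 12.02 m.

12.0 m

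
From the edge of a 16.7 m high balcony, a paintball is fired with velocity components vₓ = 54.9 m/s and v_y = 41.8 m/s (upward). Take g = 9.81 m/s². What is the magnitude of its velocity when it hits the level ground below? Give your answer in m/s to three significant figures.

71.3 m/s

With up positive and y = 0 at the ground: y(t) = 16.7 + (41.80) t − 4.905 t². Setting y = 0 and taking the positive root: t = [41.80 + √(41.80² + 2·9.81·16.7)] / 9.81 = (41.80 + 45.55) / 9.81 = 8.904 s.
Vertical velocity at impact: v_y = v_y0 − g t = 41.80 − 9.81 × 8.904 = −45.55 m/s.
Speed: |v| = √(vₓ² + v_y²) = √(54.90² + 45.55²) = 71.34 m/s.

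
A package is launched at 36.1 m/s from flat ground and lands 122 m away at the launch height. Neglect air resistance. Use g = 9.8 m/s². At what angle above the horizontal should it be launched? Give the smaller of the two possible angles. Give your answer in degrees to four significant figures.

33.28°

From R = (v₀²/g) sin 2θ: sin 2θ = 9.80 × 122 / 1303.2 = 0.9174.
2θ = 66.55° or 180° − 66.55° = 113.4°, so θ = 33.28° or 56.72°.
The smaller angle is 33.28°.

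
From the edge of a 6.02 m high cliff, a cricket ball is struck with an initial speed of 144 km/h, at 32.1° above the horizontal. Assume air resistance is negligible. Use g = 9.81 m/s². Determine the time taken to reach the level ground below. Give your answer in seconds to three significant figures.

Convert: 144 km/h = 144/3.6 = 40.00 m/s.
Components: vₓ = 40.00 cos 32.1° = 33.88 m/s, v_y0 = 40.00 sin 32.1° = 21.26 m/s.
With up positive and y = 0 at the ground: y(t) = 6.02 + (21.26) t − 4.905 t². Setting y = 0 and taking the positive root: t = [21.26 + √(21.26² + 2·9.81·6.02)] / 9.81 = (21.26 + 23.87) / 9.81 = 4.600 s.

4.60 s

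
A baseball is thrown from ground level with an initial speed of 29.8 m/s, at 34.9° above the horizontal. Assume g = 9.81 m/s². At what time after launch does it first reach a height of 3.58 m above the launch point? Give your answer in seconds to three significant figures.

vₓ = 29.80 cos 34.9° = 24.44 m/s; v_y0 = 29.80 sin 34.9° = 17.05 m/s.
Height y(t) = 17.05 t − 4.905 t² = 3.58 gives 4.905 t² − 17.05 t + 3.58 = 0.
Quadratic formula: t = (17.05 ± √220.46) / 9.81 = (17.05 ± 14.85) / 9.81 → t = 0.2245 s or 3.252 s.
The first (ascending) time is 0.2245 s.

0.224 s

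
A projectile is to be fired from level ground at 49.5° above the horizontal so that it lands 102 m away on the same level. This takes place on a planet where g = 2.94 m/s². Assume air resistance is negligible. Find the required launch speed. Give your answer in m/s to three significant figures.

Level-ground range: R = v₀² sin(2θ)/g, so v₀ = √(gR / sin 2θ).
v₀ = √(2.94 × 102 / sin 99.00°) = √(299.9 / 0.9877) = √303.62 = 17.42 m/s.

17.4 m/s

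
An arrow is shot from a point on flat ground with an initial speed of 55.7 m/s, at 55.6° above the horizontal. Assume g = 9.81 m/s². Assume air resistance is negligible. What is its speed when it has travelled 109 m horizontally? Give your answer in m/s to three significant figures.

33.7 m/s

Resolve: vₓ = 55.70 cos 55.6° = 31.47 m/s and v_y0 = 55.70 sin 55.6° = 45.96 m/s.
Time to reach x = 109 m: t = x/vₓ = 109/31.47 = 3.464 s.
Vertical velocity there: v_y = v_y0 − g t = 45.96 − 9.81 × 3.464 = 11.98 m/s.
Speed: √(vₓ² + v_y²) = √(31.47² + 11.98²) = 33.67 m/s.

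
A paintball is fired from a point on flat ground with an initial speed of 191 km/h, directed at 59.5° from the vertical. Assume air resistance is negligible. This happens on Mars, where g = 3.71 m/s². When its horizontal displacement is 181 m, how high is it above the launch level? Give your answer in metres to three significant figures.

Convert: 191 km/h = 191/3.6 = 53.06 m/s.
Resolve: vₓ = 53.06 sin 59.5° = 45.71 m/s and v_y0 = 53.06 cos 59.5° = 26.93 m/s.
At x = 181 m, t = x/vₓ = 181/45.71 = 3.959 s.
Height: y = v_y0 t − ½ g t² = 26.93 × 3.959 − 1.855 × 3.959² = 106.6 − 29.08 = 77.54 m.

77.5 m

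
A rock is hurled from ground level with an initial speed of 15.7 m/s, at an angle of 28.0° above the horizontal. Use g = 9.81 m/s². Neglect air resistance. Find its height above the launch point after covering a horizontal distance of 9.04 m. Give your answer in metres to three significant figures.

2.72 m

Horizontal component vₓ = 15.70 cos 28.0° = 13.86 m/s; vertical v_y0 = 15.70 sin 28.0° = 7.371 m/s.
x = vₓ t ⇒ t = 9.04/13.86 = 0.6521 s.
Height: y = v_y0 t − ½ g t² = 7.371 × 0.6521 − 4.905 × 0.6521² = 4.807 − 2.086 = 2.721 m.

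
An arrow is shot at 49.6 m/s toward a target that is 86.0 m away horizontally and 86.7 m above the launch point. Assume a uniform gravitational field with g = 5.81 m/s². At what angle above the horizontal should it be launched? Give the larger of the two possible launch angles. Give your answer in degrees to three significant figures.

83.3°

Trajectory: y = x tanθ − g x² (1 + tan²θ)/(2v₀²). With x = 86.0, y = 86.7, v₀ = 49.6, g = 5.81:
8.733 tan²θ − 86.0 tanθ + (95.43) = 0.
tanθ = [86.0 ± √(86.0² − 4 × 8.733 × (95.43))] / (2 × 8.733) = (86.0 ± 63.74) / 17.47, giving tanθ = 1.275 or 8.573.
θ = 51.89° or 83.35°; the larger is 83.35°.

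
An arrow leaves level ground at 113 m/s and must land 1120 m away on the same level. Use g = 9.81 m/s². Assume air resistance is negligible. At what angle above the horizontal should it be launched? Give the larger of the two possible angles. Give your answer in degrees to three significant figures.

R = v₀² sin 2θ / g gives sin 2θ = gR/v₀² = 9.81·1120/113² = 0.8605.
2θ = 59.37° or 180° − 59.37° = 120.6°, so θ = 29.68° or 60.32°.
The larger angle is 60.32°.

60.3°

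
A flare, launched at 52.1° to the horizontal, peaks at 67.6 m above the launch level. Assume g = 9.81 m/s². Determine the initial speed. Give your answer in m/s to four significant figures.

At the peak v_y = 0, so v_y0 = √(2gH) = √(2 × 9.81 × 67.6) = 36.42 m/s.
v_y0 = v₀ sin θ ⇒ v₀ = 36.42 / sin 52.1° = 46.15 m/s.

46.15 m/s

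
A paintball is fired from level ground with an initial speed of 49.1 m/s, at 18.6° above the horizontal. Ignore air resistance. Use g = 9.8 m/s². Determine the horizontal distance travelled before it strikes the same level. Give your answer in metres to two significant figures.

150 m

vₓ = 49.10 cos 18.6° = 46.54 m/s; v_y0 = 49.10 sin 18.6° = 15.66 m/s.
Flight time T = 2 v_y0 / g = 3.196 s.
Horizontal distance R = vₓ T = 46.54 × 3.196 = 148.7 m.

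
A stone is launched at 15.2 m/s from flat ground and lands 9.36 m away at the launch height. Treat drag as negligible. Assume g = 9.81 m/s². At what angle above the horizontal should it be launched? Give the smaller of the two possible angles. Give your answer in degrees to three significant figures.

R = v₀² sin 2θ / g gives sin 2θ = gR/v₀² = 9.81·9.36/15.2² = 0.3974.
2θ = 23.42° or 180° − 23.42° = 156.6°, so θ = 11.71° or 78.29°.
The smaller angle is 11.71°.

11.7°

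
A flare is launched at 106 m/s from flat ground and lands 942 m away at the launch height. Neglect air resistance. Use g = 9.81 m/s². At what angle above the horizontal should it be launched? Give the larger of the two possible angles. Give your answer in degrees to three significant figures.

62.3°

Level-ground range R = v₀² sin(2θ)/g ⇒ sin(2θ) = gR/v₀² = 9.81 × 942 / 106² = 0.8224.
2θ = 55.33° or 180° − 55.33° = 124.7°, so θ = 27.67° or 62.33°.
The larger angle is 62.33°.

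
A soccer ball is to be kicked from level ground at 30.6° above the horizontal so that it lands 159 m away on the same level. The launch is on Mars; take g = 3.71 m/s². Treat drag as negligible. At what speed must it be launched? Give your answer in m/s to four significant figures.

25.95 m/s

On level ground R = v₀² sin 2θ / g ⇒ v₀ = √(gR / sin 2θ).
v₀ = √(3.71 × 159 / sin 61.20°) = √(589.9 / 0.8763) = √673.15 = 25.95 m/s.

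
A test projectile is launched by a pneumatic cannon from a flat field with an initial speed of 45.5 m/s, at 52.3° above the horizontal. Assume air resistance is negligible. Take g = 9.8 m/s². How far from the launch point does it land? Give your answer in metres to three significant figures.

204 m

Components: vₓ = 45.50 cos 52.3° = 27.82 m/s, v_y0 = 45.50 sin 52.3° = 36.00 m/s.
Flight time T = 2 v_y0 / g = 7.347 s.
Horizontal distance R = vₓ T = 27.82 × 7.347 = 204.4 m.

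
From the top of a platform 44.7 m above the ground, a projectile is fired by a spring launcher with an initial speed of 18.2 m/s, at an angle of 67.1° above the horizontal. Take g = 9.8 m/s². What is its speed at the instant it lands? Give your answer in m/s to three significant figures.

34.7 m/s

Resolve: vₓ = 18.20 cos 67.1° = 7.082 m/s and v_y0 = 18.20 sin 67.1° = 16.77 m/s.
With up positive and y = 0 at the ground: y(t) = 44.7 + (16.77) t − 4.900 t². Setting y = 0 and taking the positive root: t = [16.77 + √(16.77² + 2·9.80·44.7)] / 9.80 = (16.77 + 34.02) / 9.80 = 5.182 s.
Vertical velocity at impact: v_y = v_y0 − g t = 16.77 − 9.80 × 5.182 = −34.02 m/s.
Speed: |v| = √(vₓ² + v_y²) = √(7.082² + 34.02²) = 34.75 m/s.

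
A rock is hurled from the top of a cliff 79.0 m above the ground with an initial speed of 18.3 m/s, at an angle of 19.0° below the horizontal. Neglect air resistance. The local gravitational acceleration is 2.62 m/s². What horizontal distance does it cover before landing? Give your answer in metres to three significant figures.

101 m

Horizontal component vₓ = 18.30 cos 19.0° = 17.30 m/s; vertical v_y0 = −5.958 m/s (downward).
Vertical motion (up positive, ground at y = 0): 1.310 t² − (−5.958) t − 79.0 = 0, so t = (−5.958 + √(5.958² + 2·2.62·79.0)) / 2.62 = (−5.958 + 21.20) / 2.62 = 5.818 s.
Horizontal distance: R = vₓ t = 17.30 × 5.818 = 100.7 m.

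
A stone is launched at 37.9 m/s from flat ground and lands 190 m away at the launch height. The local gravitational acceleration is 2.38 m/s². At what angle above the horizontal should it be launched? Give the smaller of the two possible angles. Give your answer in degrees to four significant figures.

R = v₀² sin 2θ / g gives sin 2θ = gR/v₀² = 2.38·190/37.9² = 0.3148.
2θ = 18.35° or 180° − 18.35° = 161.7°, so θ = 9.175° or 80.83°.
The smaller angle is 9.175°.

9.175°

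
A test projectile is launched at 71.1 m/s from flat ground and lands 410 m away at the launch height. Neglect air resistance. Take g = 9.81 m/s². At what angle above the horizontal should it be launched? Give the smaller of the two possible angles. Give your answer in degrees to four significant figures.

26.36°

From R = (v₀²/g) sin 2θ: sin 2θ = 9.81 × 410 / 5055.2 = 0.7956.
2θ = 52.72° or 180° − 52.72° = 127.3°, so θ = 26.36° or 63.64°.
The smaller angle is 26.36°.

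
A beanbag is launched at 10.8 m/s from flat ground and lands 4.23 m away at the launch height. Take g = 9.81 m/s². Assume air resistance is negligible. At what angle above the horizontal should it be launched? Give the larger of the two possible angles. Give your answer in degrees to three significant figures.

79.6°

Level-ground range R = v₀² sin(2θ)/g ⇒ sin(2θ) = gR/v₀² = 9.81 × 4.23 / 10.8² = 0.3558.
2θ = 20.84° or 180° − 20.84° = 159.2°, so θ = 10.42° or 79.58°.
The larger angle is 79.58°.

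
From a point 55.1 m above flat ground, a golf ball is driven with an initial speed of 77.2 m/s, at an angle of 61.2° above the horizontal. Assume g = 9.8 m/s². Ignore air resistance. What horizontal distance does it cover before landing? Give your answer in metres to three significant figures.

Horizontal component vₓ = 77.20 cos 61.2° = 37.19 m/s; vertical v_y0 = 77.20 sin 61.2° = 67.65 m/s.
With up positive and y = 0 at the ground: y(t) = 55.1 + (67.65) t − 4.900 t². Setting y = 0 and taking the positive root: t = [67.65 + √(67.65² + 2·9.80·55.1)] / 9.80 = (67.65 + 75.21) / 9.80 = 14.58 s.
Horizontal distance: R = vₓ t = 37.19 × 14.58 = 542.2 m.

542 m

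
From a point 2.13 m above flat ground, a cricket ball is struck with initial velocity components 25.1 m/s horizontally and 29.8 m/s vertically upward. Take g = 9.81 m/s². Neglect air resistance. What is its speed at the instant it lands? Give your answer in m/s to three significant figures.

With up positive and y = 0 at the ground: y(t) = 2.13 + (29.80) t − 4.905 t². Setting y = 0 and taking the positive root: t = [29.80 + √(29.80² + 2·9.81·2.13)] / 9.81 = (29.80 + 30.49) / 9.81 = 6.146 s.
Vertical velocity at impact: v_y = v_y0 − g t = 29.80 − 9.81 × 6.146 = −30.49 m/s.
Speed: |v| = √(vₓ² + v_y²) = √(25.10² + 30.49²) = 39.49 m/s.

39.5 m/s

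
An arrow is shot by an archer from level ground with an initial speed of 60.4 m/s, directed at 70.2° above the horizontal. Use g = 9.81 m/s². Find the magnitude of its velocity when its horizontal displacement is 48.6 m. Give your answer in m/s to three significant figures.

39.3 m/s

vₓ = 60.40 cos 70.2° = 20.46 m/s; v_y0 = 60.40 sin 70.2° = 56.83 m/s.
x = vₓ t ⇒ t = 48.6/20.46 = 2.375 s.
Vertical velocity there: v_y = v_y0 − g t = 56.83 − 9.81 × 2.375 = 33.53 m/s.
Speed: √(vₓ² + v_y²) = √(20.46² + 33.53²) = 39.28 m/s.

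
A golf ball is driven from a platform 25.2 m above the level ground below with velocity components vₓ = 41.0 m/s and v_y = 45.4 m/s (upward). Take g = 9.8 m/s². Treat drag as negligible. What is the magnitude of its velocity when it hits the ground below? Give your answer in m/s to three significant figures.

65.1 m/s

With up positive and y = 0 at the ground: y(t) = 25.2 + (45.40) t − 4.900 t². Setting y = 0 and taking the positive root: t = [45.40 + √(45.40² + 2·9.80·25.2)] / 9.80 = (45.40 + 50.55) / 9.80 = 9.791 s.
Vertical velocity at impact: v_y = v_y0 − g t = 45.40 − 9.80 × 9.791 = −50.55 m/s.
Speed: |v| = √(vₓ² + v_y²) = √(41.00² + 50.55²) = 65.09 m/s.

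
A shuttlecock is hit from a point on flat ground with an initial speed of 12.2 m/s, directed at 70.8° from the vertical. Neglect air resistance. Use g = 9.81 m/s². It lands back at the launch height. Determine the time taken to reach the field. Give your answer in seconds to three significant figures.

0.818 s

Resolve: vₓ = 12.20 sin 70.8° = 11.52 m/s and v_y0 = 12.20 cos 70.8° = 4.012 m/s.
Landing at launch height ⇒ T = 2 v_y0 / g = 2 × 4.012 / 9.81 = 0.8180 s.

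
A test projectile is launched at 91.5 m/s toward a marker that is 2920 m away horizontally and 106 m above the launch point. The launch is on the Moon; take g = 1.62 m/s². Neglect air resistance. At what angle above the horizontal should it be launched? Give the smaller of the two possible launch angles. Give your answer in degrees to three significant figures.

Trajectory: y = x tanθ − g x² (1 + tan²θ)/(2v₀²). With x = 2920, y = 106, v₀ = 91.5, g = 1.62:
824.9 tan²θ − 2920 tanθ + (930.9) = 0.
tanθ = [2920 ± √(2920² − 4 × 824.9 × (930.9))] / (2 × 824.9) = (2920 ± 2336) / 1650, giving tanθ = 0.3543 or 3.186.
θ = 19.51° or 72.57°; the smaller is 19.51°.

19.5°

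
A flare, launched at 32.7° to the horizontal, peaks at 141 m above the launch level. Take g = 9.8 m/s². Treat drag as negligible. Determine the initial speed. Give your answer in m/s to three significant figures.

At the peak v_y = 0, so v_y0 = √(2gH) = √(2 × 9.80 × 141) = 52.57 m/s.
v_y0 = v₀ sin θ ⇒ v₀ = 52.57 / sin 32.7° = 97.31 m/s.

97.3 m/s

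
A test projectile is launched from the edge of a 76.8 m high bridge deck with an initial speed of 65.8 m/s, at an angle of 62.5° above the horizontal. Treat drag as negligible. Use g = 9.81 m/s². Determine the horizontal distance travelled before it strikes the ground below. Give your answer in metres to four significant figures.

397.9 m

Horizontal component vₓ = 65.80 cos 62.5° = 30.38 m/s; vertical v_y0 = 65.80 sin 62.5° = 58.37 m/s.
With up positive and y = 0 at the ground: y(t) = 76.8 + (58.37) t − 4.905 t². Setting y = 0 and taking the positive root: t = [58.37 + √(58.37² + 2·9.81·76.8)] / 9.81 = (58.37 + 70.10) / 9.81 = 13.09 s.
Horizontal distance: R = vₓ t = 30.38 × 13.09 = 397.9 m.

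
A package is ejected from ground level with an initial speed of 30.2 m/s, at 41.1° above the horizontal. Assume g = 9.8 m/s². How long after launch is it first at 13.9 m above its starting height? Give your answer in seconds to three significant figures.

vₓ = 30.20 cos 41.1° = 22.76 m/s; v_y0 = 30.20 sin 41.1° = 19.85 m/s.
Require v_y0 t − ½ g t² = 13.9, i.e. 4.900 t² − 19.85 t + 13.9 = 0.
Quadratic formula: t = (19.85 ± √121.69) / 9.80 = (19.85 ± 11.03) / 9.80 → t = 0.9001 s or 3.151 s.
The first (ascending) time is 0.9001 s.

0.900 s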